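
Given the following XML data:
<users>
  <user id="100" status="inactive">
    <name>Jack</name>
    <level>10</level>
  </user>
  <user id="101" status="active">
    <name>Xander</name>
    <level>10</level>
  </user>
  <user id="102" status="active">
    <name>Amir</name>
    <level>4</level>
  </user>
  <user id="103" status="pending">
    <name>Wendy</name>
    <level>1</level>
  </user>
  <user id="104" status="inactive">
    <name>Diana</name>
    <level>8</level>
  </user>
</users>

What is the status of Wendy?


Finding user with name = Wendy
user id="103" status="pending"

ANSWER: pending


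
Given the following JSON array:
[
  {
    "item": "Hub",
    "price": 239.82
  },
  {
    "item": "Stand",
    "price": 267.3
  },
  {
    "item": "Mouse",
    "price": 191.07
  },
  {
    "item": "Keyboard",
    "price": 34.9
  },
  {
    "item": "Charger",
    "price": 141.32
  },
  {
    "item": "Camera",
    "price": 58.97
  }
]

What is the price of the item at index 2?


Array index 2 -> Mouse
price = 191.07

ANSWER: 191.07


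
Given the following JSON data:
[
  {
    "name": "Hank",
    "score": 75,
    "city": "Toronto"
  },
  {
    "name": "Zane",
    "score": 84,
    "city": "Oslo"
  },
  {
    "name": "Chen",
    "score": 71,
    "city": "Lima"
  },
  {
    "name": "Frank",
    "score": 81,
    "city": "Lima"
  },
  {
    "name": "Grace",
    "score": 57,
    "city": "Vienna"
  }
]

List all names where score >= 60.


Filtering records where score >= 60:
  Hank (score=75) -> YES
  Zane (score=84) -> YES
  Chen (score=71) -> YES
  Frank (score=81) -> YES
  Grace (score=57) -> no


ANSWER: Hank, Zane, Chen, Frank


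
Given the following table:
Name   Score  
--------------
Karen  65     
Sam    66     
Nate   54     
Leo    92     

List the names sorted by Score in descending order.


Sorting by Score (descending):
  Leo: 92
  Sam: 66
  Karen: 65
  Nate: 54


ANSWER: Leo, Sam, Karen, Nate


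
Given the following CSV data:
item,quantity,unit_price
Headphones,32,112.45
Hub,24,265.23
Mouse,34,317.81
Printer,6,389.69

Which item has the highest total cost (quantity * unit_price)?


Computing row totals:
  Headphones: 3598.4
  Hub: 6365.52
  Mouse: 10805.54
  Printer: 2338.14
Maximum: Mouse (10805.54)

ANSWER: Mouse


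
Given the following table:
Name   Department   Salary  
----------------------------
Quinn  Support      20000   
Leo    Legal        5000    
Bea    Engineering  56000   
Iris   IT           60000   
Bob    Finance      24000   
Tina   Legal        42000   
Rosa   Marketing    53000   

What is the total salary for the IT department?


IT department members:
  Iris: 60000
Total = 60000 = 60000

ANSWER: 60000


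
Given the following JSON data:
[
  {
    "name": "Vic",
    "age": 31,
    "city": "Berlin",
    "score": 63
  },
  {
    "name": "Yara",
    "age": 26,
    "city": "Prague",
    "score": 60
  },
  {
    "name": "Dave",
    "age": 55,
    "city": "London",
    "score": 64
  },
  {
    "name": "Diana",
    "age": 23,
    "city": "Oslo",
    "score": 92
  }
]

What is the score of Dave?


Looking up record where name = Dave
Record index: 2
Field 'score' = 64

ANSWER: 64


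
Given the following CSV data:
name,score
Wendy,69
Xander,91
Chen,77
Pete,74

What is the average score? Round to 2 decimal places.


Scores: 69, 91, 77, 74
Sum = 311
Count = 4
Average = 311 / 4 = 77.75

ANSWER: 77.75


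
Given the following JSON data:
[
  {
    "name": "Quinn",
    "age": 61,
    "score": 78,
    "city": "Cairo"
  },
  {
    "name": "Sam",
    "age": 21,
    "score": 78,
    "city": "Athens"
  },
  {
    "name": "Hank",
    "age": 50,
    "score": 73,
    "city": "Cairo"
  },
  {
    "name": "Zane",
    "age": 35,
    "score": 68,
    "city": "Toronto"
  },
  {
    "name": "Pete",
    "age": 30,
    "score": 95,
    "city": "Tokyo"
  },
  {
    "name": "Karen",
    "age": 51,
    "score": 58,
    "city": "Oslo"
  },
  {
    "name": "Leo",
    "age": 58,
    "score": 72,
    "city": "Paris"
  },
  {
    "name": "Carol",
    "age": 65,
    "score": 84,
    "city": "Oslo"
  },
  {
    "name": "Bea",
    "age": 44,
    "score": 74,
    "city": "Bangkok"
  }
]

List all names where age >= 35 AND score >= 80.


Checking both conditions:
  Quinn (age=61, score=78) -> no
  Sam (age=21, score=78) -> no
  Hank (age=50, score=73) -> no
  Zane (age=35, score=68) -> no
  Pete (age=30, score=95) -> no
  Karen (age=51, score=58) -> no
  Leo (age=58, score=72) -> no
  Carol (age=65, score=84) -> YES
  Bea (age=44, score=74) -> no


ANSWER: Carol


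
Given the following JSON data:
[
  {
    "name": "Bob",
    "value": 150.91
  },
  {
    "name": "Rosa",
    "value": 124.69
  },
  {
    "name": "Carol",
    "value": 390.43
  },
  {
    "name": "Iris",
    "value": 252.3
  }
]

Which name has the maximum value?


Comparing values:
  Bob: 150.91
  Rosa: 124.69
  Carol: 390.43
  Iris: 252.3
Maximum: Carol (390.43)

ANSWER: Carol


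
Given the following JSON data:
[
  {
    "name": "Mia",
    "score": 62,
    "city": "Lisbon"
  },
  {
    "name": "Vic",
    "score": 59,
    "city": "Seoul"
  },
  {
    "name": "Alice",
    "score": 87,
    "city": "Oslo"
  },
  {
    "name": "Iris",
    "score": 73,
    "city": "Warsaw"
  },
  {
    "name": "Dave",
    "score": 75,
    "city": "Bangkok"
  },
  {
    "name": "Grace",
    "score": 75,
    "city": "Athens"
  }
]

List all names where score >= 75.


Filtering records where score >= 75:
  Mia (score=62) -> no
  Vic (score=59) -> no
  Alice (score=87) -> YES
  Iris (score=73) -> no
  Dave (score=75) -> YES
  Grace (score=75) -> YES


ANSWER: Alice, Dave, Grace


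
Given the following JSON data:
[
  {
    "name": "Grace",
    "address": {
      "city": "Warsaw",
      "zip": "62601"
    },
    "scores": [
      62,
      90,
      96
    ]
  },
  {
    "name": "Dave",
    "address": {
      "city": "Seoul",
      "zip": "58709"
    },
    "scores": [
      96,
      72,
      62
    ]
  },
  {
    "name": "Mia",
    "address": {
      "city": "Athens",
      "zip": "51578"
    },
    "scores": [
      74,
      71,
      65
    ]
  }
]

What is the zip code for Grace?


Path: records[0].address.zip
Value: 62601

ANSWER: 62601


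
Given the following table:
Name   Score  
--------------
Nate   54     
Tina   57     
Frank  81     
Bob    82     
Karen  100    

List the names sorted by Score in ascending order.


Sorting by Score (ascending):
  Nate: 54
  Tina: 57
  Frank: 81
  Bob: 82
  Karen: 100


ANSWER: Nate, Tina, Frank, Bob, Karen


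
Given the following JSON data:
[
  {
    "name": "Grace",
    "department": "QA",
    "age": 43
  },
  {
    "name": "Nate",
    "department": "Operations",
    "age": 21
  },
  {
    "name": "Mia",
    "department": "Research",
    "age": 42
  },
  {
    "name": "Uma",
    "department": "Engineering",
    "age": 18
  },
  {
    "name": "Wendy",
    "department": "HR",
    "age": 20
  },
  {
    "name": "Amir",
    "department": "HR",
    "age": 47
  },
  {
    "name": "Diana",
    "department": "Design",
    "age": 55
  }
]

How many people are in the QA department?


Scanning records for department = QA
  Record 0: Grace
Count: 1

ANSWER: 1


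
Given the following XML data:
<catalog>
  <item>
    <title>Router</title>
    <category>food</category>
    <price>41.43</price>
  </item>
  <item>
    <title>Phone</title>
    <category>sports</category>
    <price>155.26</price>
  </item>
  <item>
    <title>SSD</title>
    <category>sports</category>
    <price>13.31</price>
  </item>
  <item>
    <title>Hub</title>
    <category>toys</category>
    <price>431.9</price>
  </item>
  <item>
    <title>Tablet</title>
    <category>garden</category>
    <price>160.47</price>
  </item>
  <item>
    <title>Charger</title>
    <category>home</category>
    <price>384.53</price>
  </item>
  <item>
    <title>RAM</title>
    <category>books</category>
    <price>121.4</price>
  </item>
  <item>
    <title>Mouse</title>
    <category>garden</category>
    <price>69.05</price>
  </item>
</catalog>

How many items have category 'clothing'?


Scanning <item> elements for <category>clothing</category>:
Count: 0

ANSWER: 0


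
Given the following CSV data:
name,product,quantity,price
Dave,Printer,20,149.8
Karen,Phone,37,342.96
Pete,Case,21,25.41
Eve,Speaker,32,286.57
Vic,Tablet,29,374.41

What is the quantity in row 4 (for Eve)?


Row 4: Eve
Column 'quantity' = 32

ANSWER: 32


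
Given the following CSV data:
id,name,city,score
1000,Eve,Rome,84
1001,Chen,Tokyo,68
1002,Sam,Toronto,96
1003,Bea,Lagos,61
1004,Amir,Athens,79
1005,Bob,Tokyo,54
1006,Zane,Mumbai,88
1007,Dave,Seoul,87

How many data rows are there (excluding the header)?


Counting rows (excluding header):
Header: id,name,city,score
Data rows: 8

ANSWER: 8


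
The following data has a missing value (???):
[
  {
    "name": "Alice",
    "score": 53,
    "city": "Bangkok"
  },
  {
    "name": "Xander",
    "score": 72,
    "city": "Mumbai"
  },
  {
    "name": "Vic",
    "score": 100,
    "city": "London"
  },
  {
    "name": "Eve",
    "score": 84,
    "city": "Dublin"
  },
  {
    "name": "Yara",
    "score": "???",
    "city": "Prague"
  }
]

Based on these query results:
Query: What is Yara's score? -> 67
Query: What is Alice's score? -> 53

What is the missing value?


The missing value is Yara's score
From query: Yara's score = 67

ANSWER: 67


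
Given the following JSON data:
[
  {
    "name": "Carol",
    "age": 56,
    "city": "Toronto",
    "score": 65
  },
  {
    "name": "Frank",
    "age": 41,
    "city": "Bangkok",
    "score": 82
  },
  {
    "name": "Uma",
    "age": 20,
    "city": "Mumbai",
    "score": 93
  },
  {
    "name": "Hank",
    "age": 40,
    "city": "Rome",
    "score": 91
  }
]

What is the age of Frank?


Looking up record where name = Frank
Record index: 1
Field 'age' = 41

ANSWER: 41


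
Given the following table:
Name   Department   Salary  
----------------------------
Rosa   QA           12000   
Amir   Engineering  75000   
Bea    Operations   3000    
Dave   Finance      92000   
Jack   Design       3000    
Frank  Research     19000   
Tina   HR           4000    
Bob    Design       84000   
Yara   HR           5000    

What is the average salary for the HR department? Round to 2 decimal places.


HR department members:
  Tina: 4000
  Yara: 5000
Sum = 9000
Count = 2
Average = 9000 / 2 = 4500.00

ANSWER: 4500.00


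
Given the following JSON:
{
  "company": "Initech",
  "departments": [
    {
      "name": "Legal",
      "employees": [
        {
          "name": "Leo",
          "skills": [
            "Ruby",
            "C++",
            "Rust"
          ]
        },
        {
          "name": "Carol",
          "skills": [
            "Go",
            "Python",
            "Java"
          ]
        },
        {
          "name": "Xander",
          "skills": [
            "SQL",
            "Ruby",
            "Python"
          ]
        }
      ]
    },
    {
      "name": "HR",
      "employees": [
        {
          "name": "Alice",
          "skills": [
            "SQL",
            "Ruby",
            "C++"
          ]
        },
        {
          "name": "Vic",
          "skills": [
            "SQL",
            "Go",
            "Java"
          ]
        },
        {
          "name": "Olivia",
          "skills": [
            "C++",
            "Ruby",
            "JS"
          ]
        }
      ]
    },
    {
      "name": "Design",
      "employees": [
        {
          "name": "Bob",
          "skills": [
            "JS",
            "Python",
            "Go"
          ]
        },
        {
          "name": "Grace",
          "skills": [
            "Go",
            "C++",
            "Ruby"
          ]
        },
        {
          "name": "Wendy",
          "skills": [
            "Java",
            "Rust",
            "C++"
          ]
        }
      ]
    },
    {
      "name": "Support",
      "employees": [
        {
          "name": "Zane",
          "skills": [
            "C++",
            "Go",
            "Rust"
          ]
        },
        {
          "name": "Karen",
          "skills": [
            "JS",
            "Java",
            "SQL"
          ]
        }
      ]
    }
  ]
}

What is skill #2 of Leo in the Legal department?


Path: departments[0].employees[0].skills[1]
Value: C++

ANSWER: C++


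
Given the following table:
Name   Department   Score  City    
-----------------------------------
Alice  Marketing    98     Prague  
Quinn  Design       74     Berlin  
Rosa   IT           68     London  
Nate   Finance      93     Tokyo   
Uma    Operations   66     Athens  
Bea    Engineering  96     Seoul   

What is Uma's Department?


Row 5: Uma
Department = Operations

ANSWER: Operations


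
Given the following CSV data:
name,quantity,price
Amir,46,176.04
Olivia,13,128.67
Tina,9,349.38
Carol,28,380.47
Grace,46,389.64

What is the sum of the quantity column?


Values in 'quantity' column:
  Row 1: 46
  Row 2: 13
  Row 3: 9
  Row 4: 28
  Row 5: 46
Sum = 46 + 13 + 9 + 28 + 46 = 142

ANSWER: 142


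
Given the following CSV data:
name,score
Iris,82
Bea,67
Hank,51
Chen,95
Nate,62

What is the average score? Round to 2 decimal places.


Scores: 82, 67, 51, 95, 62
Sum = 357
Count = 5
Average = 357 / 5 = 71.40

ANSWER: 71.40


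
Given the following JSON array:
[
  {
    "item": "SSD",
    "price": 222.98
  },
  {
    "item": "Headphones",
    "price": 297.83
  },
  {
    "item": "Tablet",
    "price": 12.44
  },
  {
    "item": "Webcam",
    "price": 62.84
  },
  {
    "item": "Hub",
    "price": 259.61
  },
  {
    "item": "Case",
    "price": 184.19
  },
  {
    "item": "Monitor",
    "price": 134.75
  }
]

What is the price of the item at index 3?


Array index 3 -> Webcam
price = 62.84

ANSWER: 62.84


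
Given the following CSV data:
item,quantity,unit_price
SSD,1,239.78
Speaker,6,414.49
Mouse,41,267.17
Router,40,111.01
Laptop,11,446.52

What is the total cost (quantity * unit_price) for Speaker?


Row: Speaker
quantity = 6
unit_price = 414.49
total = 6 * 414.49 = 2486.94

ANSWER: 2486.94


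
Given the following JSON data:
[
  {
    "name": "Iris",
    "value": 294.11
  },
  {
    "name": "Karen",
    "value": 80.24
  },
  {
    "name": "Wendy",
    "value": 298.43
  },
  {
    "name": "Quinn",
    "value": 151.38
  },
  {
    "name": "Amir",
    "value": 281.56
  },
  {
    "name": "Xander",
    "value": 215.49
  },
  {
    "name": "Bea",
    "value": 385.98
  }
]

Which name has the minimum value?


Comparing values:
  Iris: 294.11
  Karen: 80.24
  Wendy: 298.43
  Quinn: 151.38
  Amir: 281.56
  Xander: 215.49
  Bea: 385.98
Minimum: Karen (80.24)

ANSWER: Karen


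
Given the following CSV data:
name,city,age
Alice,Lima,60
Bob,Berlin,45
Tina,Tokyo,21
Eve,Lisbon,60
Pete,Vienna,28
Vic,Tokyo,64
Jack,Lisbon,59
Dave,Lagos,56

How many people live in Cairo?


Scanning city column for 'Cairo':
Total matches: 0

ANSWER: 0


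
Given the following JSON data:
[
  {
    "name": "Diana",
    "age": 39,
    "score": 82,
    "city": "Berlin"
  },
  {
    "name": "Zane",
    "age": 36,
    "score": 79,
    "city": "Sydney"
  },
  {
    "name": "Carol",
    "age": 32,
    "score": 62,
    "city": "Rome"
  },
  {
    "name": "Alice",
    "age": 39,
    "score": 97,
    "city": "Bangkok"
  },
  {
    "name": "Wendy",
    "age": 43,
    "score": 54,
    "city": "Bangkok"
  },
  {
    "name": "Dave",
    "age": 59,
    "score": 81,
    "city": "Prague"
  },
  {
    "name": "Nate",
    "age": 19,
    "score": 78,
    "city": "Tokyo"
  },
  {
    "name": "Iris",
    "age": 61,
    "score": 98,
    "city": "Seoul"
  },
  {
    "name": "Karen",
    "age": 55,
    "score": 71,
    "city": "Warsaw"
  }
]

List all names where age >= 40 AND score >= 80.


Checking both conditions:
  Diana (age=39, score=82) -> no
  Zane (age=36, score=79) -> no
  Carol (age=32, score=62) -> no
  Alice (age=39, score=97) -> no
  Wendy (age=43, score=54) -> no
  Dave (age=59, score=81) -> YES
  Nate (age=19, score=78) -> no
  Iris (age=61, score=98) -> YES
  Karen (age=55, score=71) -> no


ANSWER: Dave, Iris


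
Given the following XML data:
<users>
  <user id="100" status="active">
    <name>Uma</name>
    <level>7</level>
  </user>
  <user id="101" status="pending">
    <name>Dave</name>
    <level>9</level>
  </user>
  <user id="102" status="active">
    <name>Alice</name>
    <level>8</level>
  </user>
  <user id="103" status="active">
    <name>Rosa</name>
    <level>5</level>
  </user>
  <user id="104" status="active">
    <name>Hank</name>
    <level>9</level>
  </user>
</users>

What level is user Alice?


Finding user: Alice
<level>8</level>

ANSWER: 8


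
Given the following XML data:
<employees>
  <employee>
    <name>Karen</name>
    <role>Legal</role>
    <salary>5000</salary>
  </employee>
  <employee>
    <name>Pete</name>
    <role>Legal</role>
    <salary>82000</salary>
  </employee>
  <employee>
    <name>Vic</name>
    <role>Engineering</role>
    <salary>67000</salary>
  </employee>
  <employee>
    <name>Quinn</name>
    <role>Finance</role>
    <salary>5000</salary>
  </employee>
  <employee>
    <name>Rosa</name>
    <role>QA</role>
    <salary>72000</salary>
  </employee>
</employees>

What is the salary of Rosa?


Searching for <employee> with <name>Rosa</name>
Found at position 5
<salary>72000</salary>

ANSWER: 72000


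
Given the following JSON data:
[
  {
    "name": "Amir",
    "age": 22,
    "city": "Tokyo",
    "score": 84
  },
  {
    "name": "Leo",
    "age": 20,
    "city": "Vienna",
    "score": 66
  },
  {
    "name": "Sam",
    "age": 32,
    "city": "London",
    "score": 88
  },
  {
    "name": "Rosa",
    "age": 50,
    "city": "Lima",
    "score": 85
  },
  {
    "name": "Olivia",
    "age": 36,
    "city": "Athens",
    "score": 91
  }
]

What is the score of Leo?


Looking up record where name = Leo
Record index: 1
Field 'score' = 66

ANSWER: 66


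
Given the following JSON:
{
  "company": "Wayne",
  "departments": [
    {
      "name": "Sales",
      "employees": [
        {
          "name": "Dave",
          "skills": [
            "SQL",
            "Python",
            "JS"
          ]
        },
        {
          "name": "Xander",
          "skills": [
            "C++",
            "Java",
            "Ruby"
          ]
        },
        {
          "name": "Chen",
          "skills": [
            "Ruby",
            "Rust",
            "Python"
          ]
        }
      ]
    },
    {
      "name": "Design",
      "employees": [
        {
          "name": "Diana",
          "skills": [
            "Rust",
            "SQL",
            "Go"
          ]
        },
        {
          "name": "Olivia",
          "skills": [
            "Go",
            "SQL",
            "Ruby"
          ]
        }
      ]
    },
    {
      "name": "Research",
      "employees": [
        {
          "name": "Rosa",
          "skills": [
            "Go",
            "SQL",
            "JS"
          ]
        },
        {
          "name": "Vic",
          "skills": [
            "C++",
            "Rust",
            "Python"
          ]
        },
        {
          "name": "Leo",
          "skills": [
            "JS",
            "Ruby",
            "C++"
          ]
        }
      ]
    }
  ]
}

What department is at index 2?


Path: departments[2].name
Value: Research

ANSWER: Research


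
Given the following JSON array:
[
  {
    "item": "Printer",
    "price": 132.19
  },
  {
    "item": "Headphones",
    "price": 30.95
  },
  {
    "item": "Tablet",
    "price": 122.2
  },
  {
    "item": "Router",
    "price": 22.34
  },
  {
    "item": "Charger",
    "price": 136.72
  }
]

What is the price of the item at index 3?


Array index 3 -> Router
price = 22.34

ANSWER: 22.34


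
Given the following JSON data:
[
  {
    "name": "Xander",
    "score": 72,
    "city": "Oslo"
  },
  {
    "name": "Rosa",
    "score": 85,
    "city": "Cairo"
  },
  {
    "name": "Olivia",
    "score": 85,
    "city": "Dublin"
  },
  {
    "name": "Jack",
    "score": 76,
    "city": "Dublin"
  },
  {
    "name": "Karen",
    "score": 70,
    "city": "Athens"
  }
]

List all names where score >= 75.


Filtering records where score >= 75:
  Xander (score=72) -> no
  Rosa (score=85) -> YES
  Olivia (score=85) -> YES
  Jack (score=76) -> YES
  Karen (score=70) -> no


ANSWER: Rosa, Olivia, Jack


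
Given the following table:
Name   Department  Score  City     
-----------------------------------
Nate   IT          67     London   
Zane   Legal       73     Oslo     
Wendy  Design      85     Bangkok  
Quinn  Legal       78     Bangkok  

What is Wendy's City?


Row 3: Wendy
City = Bangkok

ANSWER: Bangkok


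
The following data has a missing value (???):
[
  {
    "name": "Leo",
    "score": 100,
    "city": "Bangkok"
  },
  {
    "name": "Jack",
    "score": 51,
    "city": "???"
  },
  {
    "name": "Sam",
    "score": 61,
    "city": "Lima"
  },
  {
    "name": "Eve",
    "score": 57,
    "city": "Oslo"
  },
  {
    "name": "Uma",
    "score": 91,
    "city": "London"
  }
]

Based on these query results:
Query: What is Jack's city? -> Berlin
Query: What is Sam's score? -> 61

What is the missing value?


The missing value is Jack's city
From query: Jack's city = Berlin

ANSWER: Berlin


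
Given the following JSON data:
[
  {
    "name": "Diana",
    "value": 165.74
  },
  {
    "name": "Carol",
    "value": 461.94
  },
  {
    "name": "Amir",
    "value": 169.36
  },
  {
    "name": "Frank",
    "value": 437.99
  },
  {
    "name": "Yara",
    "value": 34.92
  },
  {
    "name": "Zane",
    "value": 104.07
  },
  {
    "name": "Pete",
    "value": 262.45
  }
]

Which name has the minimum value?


Comparing values:
  Diana: 165.74
  Carol: 461.94
  Amir: 169.36
  Frank: 437.99
  Yara: 34.92
  Zane: 104.07
  Pete: 262.45
Minimum: Yara (34.92)

ANSWER: Yara


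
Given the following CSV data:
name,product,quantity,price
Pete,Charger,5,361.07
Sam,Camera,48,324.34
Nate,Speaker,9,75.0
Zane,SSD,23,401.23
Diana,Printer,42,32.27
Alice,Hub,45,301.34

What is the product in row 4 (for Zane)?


Row 4: Zane
Column 'product' = SSD

ANSWER: SSD


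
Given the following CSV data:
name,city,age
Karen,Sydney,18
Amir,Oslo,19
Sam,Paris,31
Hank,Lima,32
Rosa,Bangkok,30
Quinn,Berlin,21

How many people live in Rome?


Scanning city column for 'Rome':
Total matches: 0

ANSWER: 0


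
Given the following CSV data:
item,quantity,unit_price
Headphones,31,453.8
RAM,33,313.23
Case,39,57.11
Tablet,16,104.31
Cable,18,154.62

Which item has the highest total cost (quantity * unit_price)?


Computing row totals:
  Headphones: 14067.8
  RAM: 10336.59
  Case: 2227.29
  Tablet: 1668.96
  Cable: 2783.16
Maximum: Headphones (14067.8)

ANSWER: Headphones


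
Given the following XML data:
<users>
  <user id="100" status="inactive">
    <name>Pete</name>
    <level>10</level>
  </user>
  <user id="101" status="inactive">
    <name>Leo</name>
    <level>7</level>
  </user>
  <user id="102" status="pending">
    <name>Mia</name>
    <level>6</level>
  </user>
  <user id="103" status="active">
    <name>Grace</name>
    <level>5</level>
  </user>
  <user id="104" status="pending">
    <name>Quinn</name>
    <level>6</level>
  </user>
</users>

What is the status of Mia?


Finding user with name = Mia
user id="102" status="pending"

ANSWER: pending


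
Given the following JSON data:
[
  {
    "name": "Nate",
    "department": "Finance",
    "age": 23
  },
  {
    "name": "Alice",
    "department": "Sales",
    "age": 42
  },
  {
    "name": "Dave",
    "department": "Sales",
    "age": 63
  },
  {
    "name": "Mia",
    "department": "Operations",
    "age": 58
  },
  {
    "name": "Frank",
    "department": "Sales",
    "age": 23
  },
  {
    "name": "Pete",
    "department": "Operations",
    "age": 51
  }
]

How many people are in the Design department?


Scanning records for department = Design
  No matches found
Count: 0

ANSWER: 0


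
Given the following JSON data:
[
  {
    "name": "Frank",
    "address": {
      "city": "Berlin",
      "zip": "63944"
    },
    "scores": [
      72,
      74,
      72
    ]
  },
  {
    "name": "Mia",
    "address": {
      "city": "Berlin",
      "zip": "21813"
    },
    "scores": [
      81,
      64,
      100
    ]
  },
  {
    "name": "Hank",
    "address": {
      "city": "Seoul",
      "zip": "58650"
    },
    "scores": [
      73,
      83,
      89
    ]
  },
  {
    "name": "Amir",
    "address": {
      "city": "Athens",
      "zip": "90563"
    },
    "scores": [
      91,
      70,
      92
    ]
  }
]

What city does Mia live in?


Path: records[1].address.city
Value: Berlin

ANSWER: Berlin


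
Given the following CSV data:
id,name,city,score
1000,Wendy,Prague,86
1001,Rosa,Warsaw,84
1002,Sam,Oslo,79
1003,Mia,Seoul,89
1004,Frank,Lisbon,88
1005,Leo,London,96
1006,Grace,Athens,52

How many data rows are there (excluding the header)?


Counting rows (excluding header):
Header: id,name,city,score
Data rows: 7

ANSWER: 7


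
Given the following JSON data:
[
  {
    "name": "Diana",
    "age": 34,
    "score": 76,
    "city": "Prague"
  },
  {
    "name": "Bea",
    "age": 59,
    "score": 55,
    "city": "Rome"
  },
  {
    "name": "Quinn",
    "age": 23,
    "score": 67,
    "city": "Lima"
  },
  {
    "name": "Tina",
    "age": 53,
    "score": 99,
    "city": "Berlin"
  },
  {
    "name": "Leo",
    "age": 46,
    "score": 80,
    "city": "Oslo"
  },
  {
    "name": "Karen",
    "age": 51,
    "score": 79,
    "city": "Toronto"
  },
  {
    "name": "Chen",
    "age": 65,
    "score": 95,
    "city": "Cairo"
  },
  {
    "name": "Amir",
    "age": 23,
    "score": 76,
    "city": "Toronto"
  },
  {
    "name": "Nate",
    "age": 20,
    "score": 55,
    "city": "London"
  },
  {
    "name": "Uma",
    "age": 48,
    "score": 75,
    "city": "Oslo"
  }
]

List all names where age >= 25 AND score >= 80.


Checking both conditions:
  Diana (age=34, score=76) -> no
  Bea (age=59, score=55) -> no
  Quinn (age=23, score=67) -> no
  Tina (age=53, score=99) -> YES
  Leo (age=46, score=80) -> YES
  Karen (age=51, score=79) -> no
  Chen (age=65, score=95) -> YES
  Amir (age=23, score=76) -> no
  Nate (age=20, score=55) -> no
  Uma (age=48, score=75) -> no


ANSWER: Tina, Leo, Chen


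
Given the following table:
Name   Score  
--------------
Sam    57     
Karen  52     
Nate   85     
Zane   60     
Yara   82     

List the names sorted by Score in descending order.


Sorting by Score (descending):
  Nate: 85
  Yara: 82
  Zane: 60
  Sam: 57
  Karen: 52


ANSWER: Nate, Yara, Zane, Sam, Karen


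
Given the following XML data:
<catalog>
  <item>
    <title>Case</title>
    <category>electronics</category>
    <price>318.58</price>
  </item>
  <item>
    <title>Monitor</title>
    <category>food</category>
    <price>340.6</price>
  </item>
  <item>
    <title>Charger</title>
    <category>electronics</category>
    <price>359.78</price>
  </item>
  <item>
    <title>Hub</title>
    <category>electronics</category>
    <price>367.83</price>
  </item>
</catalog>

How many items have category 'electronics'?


Scanning <item> elements for <category>electronics</category>:
  Item 1: Case -> MATCH
  Item 3: Charger -> MATCH
  Item 4: Hub -> MATCH
Count: 3

ANSWER: 3


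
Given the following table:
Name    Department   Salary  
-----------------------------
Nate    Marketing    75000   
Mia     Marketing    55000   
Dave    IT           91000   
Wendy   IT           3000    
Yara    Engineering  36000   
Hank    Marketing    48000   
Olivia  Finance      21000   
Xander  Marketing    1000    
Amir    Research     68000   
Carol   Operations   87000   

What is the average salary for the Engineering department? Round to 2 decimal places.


Engineering department members:
  Yara: 36000
Sum = 36000
Count = 1
Average = 36000 / 1 = 36000.00

ANSWER: 36000.00


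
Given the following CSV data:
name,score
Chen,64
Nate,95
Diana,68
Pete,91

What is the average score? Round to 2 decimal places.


Scores: 64, 95, 68, 91
Sum = 318
Count = 4
Average = 318 / 4 = 79.50

ANSWER: 79.50


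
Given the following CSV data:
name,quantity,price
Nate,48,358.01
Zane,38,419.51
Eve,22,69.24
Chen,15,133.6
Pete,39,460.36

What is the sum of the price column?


Values in 'price' column:
  Row 1: 358.01
  Row 2: 419.51
  Row 3: 69.24
  Row 4: 133.6
  Row 5: 460.36
Sum = 358.01 + 419.51 + 69.24 + 133.6 + 460.36 = 1440.72

ANSWER: 1440.72


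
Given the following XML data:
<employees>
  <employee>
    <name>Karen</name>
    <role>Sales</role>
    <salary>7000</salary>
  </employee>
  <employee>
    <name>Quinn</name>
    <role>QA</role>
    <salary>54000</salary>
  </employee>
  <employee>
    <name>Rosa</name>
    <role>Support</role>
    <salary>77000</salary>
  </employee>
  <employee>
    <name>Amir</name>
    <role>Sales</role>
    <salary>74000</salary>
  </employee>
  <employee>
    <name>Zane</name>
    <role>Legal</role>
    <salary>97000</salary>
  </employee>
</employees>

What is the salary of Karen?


Searching for <employee> with <name>Karen</name>
Found at position 1
<salary>7000</salary>

ANSWER: 7000


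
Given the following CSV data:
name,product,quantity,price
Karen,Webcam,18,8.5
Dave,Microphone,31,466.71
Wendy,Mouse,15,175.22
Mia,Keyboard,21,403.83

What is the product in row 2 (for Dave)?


Row 2: Dave
Column 'product' = Microphone

ANSWER: Microphone


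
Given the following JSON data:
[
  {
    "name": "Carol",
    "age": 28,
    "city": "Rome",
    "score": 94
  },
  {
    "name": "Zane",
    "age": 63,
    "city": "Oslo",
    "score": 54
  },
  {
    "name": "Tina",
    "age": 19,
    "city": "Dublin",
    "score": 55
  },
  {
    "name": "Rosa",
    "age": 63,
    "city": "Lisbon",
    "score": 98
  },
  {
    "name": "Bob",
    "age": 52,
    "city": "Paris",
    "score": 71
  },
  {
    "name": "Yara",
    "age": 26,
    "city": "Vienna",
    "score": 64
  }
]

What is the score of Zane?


Looking up record where name = Zane
Record index: 1
Field 'score' = 54

ANSWER: 54


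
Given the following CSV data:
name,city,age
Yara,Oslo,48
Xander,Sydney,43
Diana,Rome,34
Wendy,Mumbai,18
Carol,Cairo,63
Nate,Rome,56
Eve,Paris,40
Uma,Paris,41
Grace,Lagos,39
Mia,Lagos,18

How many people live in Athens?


Scanning city column for 'Athens':
Total matches: 0

ANSWER: 0


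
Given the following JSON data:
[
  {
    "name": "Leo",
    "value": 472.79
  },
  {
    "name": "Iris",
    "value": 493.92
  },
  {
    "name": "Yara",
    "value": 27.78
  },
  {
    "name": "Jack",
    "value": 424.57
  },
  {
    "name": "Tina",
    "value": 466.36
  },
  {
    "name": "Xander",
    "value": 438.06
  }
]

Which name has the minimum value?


Comparing values:
  Leo: 472.79
  Iris: 493.92
  Yara: 27.78
  Jack: 424.57
  Tina: 466.36
  Xander: 438.06
Minimum: Yara (27.78)

ANSWER: Yara


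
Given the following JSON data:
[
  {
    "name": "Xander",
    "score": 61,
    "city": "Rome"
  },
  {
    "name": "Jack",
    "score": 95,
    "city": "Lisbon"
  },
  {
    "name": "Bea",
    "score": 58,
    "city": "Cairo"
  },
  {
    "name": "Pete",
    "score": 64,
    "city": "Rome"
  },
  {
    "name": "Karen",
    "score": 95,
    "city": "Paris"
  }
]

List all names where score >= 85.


Filtering records where score >= 85:
  Xander (score=61) -> no
  Jack (score=95) -> YES
  Bea (score=58) -> no
  Pete (score=64) -> no
  Karen (score=95) -> YES


ANSWER: Jack, Karen


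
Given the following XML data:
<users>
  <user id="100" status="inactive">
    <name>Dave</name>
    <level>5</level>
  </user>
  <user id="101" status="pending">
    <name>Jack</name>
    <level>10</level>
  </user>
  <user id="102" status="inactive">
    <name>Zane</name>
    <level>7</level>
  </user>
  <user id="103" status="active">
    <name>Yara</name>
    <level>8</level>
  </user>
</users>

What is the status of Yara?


Finding user with name = Yara
user id="103" status="active"

ANSWER: active


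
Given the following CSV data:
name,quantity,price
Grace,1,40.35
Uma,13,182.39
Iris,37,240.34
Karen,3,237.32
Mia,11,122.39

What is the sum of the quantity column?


Values in 'quantity' column:
  Row 1: 1
  Row 2: 13
  Row 3: 37
  Row 4: 3
  Row 5: 11
Sum = 1 + 13 + 37 + 3 + 11 = 65

ANSWER: 65


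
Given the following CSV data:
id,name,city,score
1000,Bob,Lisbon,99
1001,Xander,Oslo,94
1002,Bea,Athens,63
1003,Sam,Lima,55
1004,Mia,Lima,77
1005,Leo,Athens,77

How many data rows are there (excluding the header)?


Counting rows (excluding header):
Header: id,name,city,score
Data rows: 6

ANSWER: 6


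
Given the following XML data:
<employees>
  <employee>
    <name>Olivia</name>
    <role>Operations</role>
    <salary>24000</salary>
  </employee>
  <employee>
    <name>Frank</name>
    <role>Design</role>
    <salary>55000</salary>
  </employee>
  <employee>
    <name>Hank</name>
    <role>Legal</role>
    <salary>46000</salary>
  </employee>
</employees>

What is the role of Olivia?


Searching for <employee> with <name>Olivia</name>
Found at position 1
<role>Operations</role>

ANSWER: Operations


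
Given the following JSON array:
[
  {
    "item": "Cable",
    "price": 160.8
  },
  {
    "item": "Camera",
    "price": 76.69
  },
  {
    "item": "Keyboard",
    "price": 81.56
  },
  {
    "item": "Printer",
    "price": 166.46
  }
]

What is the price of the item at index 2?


Array index 2 -> Keyboard
price = 81.56

ANSWER: 81.56


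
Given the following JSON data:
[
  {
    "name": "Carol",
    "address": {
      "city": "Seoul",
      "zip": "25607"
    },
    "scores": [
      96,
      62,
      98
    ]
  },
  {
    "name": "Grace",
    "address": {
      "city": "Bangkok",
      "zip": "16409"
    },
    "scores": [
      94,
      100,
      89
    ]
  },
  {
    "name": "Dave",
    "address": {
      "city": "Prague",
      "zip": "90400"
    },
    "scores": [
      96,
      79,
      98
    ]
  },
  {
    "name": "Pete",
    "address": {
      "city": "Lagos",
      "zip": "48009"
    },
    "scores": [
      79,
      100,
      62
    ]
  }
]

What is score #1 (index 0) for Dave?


Path: records[2].scores[0]
Value: 96

ANSWER: 96


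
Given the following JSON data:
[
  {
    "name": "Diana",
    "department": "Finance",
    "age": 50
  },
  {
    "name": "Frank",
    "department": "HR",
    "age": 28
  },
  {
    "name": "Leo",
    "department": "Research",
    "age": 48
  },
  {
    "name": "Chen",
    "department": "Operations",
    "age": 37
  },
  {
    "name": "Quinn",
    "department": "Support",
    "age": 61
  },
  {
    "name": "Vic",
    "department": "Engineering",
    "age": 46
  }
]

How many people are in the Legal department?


Scanning records for department = Legal
  No matches found
Count: 0

ANSWER: 0


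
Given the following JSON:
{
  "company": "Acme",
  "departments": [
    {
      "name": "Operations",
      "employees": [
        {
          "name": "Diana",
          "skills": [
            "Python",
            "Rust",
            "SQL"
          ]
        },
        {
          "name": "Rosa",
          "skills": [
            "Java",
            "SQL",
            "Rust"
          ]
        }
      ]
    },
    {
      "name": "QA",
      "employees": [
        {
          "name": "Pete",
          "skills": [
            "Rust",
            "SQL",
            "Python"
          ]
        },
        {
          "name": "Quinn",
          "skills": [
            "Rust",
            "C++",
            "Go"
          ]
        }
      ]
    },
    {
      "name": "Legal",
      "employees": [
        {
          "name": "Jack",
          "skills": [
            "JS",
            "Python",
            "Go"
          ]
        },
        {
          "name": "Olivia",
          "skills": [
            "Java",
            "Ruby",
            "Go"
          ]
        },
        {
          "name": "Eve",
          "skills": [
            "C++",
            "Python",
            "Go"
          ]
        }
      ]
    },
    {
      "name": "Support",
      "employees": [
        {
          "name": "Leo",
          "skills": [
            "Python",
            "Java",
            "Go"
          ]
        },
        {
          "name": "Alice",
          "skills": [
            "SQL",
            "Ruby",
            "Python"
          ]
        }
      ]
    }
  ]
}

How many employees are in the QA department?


Path: departments[1].employees
Count: 2

ANSWER: 2


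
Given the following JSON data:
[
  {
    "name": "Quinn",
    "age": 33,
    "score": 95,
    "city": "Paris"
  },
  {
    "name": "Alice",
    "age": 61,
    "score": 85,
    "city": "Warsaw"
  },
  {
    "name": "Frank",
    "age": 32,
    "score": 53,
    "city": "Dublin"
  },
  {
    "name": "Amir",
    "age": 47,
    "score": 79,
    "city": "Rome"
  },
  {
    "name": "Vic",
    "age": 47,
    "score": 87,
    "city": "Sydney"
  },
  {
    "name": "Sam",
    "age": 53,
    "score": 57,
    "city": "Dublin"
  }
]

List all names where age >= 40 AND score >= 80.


Checking both conditions:
  Quinn (age=33, score=95) -> no
  Alice (age=61, score=85) -> YES
  Frank (age=32, score=53) -> no
  Amir (age=47, score=79) -> no
  Vic (age=47, score=87) -> YES
  Sam (age=53, score=57) -> no


ANSWER: Alice, Vic


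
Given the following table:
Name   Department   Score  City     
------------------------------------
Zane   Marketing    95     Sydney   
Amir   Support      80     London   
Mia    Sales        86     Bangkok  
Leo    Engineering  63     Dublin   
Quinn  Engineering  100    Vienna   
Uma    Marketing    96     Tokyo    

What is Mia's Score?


Row 3: Mia
Score = 86

ANSWER: 86


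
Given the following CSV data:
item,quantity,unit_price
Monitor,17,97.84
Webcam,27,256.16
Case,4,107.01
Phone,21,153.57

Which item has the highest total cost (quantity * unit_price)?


Computing row totals:
  Monitor: 1663.28
  Webcam: 6916.32
  Case: 428.04
  Phone: 3224.97
Maximum: Webcam (6916.32)

ANSWER: Webcam


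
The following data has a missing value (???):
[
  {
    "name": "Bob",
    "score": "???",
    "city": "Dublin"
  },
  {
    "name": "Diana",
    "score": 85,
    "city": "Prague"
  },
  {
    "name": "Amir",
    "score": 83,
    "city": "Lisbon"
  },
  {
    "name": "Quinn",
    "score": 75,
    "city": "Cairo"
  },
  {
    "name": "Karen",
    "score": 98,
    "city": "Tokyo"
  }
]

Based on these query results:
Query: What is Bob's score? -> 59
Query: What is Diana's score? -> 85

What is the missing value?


The missing value is Bob's score
From query: Bob's score = 59

ANSWER: 59


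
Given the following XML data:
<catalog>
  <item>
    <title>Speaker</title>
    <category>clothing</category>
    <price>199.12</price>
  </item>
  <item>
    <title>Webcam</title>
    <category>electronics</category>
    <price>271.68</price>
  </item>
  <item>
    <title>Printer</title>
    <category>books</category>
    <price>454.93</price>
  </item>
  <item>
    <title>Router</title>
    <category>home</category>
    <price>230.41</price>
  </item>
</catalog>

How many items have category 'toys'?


Scanning <item> elements for <category>toys</category>:
Count: 0

ANSWER: 0


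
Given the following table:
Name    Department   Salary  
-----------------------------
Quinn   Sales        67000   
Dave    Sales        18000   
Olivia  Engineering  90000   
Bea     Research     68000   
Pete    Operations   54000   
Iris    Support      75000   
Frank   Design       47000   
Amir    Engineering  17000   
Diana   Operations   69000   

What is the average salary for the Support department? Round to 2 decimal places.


Support department members:
  Iris: 75000
Sum = 75000
Count = 1
Average = 75000 / 1 = 75000.00

ANSWER: 75000.00


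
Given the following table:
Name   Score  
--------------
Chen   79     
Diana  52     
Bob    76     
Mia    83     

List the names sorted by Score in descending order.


Sorting by Score (descending):
  Mia: 83
  Chen: 79
  Bob: 76
  Diana: 52


ANSWER: Mia, Chen, Bob, Diana
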